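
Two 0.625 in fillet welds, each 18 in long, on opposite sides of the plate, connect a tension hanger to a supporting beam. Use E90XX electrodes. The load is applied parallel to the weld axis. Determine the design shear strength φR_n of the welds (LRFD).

φR_n ≈ 644 kip

E90XX → F_EXX = 90 ksi.
Effective throat t_e = 0.707 × 0.625 = 0.4419 in.
Total length L = 36 in; A_we = 0.4419 × 36 = 15.91 in².
F_nw = 0.6 F_EXX = 0.6 × 90 = 54 ksi.
φR_n = 0.75 × 54 × 15.91 = 644.3 kip.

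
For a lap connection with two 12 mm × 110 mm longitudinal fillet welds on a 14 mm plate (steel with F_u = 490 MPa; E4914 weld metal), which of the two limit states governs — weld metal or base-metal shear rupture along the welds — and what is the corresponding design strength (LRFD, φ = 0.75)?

E49XX → F_EXX = 490 MPa.
t_e = 0.707 × 12 = 8.484 mm; L = 220 mm.
Weld metal: φR_n = 0.75 × 0.6 × 490 × 8.484 × 220 × 10⁻³ = 411.6 kN.
Base metal (shear rupture): φR_n = 0.75 × 0.6 × 490 × 14 × 220 × 10⁻³ = 679.1 kN.
Governing: weld metal.

φR_n ≈ 412 kN (weld metal governs)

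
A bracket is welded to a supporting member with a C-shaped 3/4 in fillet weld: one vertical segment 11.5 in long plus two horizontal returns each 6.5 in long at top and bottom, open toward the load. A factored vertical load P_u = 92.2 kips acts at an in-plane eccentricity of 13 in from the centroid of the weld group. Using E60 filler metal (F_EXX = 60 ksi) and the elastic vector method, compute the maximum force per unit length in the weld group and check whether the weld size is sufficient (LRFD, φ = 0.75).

f_max ≈ 16.1 kip/in; NOT adequate

Total weld length L_w = 24.5 in. Treat welds as unit-width lines.
Centroid: x̄ = 2×6.5×3.25 / 24.5 = 1.724 in from the vertical weld.
Polar moment about centroid: J = I_x + I_y = [11.5³/12 + 2×6.5×5.75²] + [11.5×1.724² + 2(6.5³/12 + 6.5×1.526²)] = 666.8 in³.
Direct shear f_v = P/L_w = 92.2 / 24.5 = 3.763 kip/in (vertical).
Torsion M = P·e = 92.2 × 13 = 1198.6 kip·in.
Critical point at (x, y) = (4.776, 5.75) from centroid. f_tx = M·y/J = 10.34 kip/in; f_ty = M·x/J = 8.584 kip/in.
Resultant f_max = √[f_tx² + (f_v + f_ty)²] = √[10.34² + (3.763 + 8.584)²] = 16.1 kip/in.
Capacity per unit length: φr_n = 0.75 × 0.6 × 60 × (0.707 × 0.75) = 14.32 kip/in.
16.1 > 14.32 → NOT adequate.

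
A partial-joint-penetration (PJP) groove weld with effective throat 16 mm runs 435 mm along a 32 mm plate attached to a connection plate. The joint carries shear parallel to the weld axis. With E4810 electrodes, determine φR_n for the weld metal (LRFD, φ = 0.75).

φR_n ≈ 1500 kN

E48XX → F_EXX = 480 MPa.
Effective throat (given) t_e = 16 mm.
A_we = 16 × 435 = 6960 mm².
F_nw = 0.6 F_EXX = 288 MPa.
φR_n = 0.75 × 288 × 6960 × 10⁻³ = 1503 kN.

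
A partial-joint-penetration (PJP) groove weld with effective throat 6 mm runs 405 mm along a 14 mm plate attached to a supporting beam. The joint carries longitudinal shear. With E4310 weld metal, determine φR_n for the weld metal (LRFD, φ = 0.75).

E43XX → F_EXX = 430 MPa.
Effective throat (given) t_e = 6 mm.
A_we = 6 × 405 = 2430 mm².
F_nw = 0.6 F_EXX = 258 MPa.
φR_n = 0.75 × 258 × 2430 × 10⁻³ = 470.2 kN.

φR_n ≈ 470 kN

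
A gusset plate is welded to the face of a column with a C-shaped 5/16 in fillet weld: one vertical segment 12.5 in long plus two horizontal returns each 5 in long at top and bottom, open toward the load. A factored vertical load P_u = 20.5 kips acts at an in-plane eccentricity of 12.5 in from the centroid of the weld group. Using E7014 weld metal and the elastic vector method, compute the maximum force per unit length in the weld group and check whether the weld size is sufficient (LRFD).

E70XX → F_EXX = 70 ksi.
Total weld length L_w = 22.5 in. Treat welds as unit-width lines.
Centroid: x̄ = 2×5×2.5 / 22.5 = 1.111 in from the vertical weld.
Polar moment about centroid: J = I_x + I_y = [12.5³/12 + 2×5×6.25²] + [12.5×1.111² + 2(5³/12 + 5×1.389²)] = 608.9 in³.
Direct shear f_v = P/L_w = 20.5 / 22.5 = 0.9111 kip/in (vertical).
Torsion M = P·e = 20.5 × 12.5 = 256.25 kip·in.
Critical point at (x, y) = (3.889, 6.25) from centroid. f_tx = M·y/J = 2.63 kip/in; f_ty = M·x/J = 1.636 kip/in.
Resultant f_max = √[f_tx² + (f_v + f_ty)²] = √[2.63² + (0.9111 + 1.636)²] = 3.662 kip/in.
Capacity per unit length: φr_n = 0.75 × 0.6 × 70 × (0.707 × 0.3125) = 6.96 kip/in.
3.662 ≤ 6.96 → adequate.

f_max ≈ 3.66 kip/in; adequate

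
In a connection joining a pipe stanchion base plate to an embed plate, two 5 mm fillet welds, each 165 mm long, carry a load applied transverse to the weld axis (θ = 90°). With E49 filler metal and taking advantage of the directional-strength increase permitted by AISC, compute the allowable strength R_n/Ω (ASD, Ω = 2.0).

R_n/Ω ≈ 257 kN

E49XX → F_EXX = 490 MPa.
t_e = 0.707 × 5 = 3.535 mm; A_we = 3.535 × 330 = 1167 mm².
Directional factor: 1.0 + 0.5 sin^1.5(90°) = 1.5.
F_nw = 0.6 × 490 × 1.5 = 441 MPa.
R_n/Ω = (441 × 1167) / 2.0 × 10⁻³ = 257.2 kN.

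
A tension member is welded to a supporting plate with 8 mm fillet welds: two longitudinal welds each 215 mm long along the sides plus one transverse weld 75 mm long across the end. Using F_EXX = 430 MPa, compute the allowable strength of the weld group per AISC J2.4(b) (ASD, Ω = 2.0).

t_e = 0.707 × 8 = 5.656 mm.
R_nwl = 0.6 × 430 × 5.656 × 430 × 10⁻³ = 627.5 kN (longitudinal, 2 welds).
R_nwt = 0.6 × 430 × 5.656 × 75 × 10⁻³ = 109.4 kN (transverse, base value).
(i) R_nwl + R_nwt = 736.9 kN; (ii) 0.85 R_nwl + 1.5 R_nwt = 697.5 kN.
R_n = max = 736.9 kN [governs: (i)]; R_n/Ω = 368.5 kN.

R_n/Ω ≈ 368 kN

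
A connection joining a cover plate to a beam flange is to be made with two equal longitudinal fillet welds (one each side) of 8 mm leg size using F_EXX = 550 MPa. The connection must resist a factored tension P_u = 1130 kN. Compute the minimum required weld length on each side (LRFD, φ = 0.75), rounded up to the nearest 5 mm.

L = 405 mm on each side

Throat t_e = 0.707 × 8 = 5.656 mm.
φr_n = 0.75 × 0.6 × 550 × 5.656 × 10⁻³ = 1.4 kN/mm.
L_req = P_u / φr_n = 1130 / 1.4 = 807.2 mm total.
Per side: 807.2 / 2 = 403.6 mm.
Round up → use L = 405 mm on each side.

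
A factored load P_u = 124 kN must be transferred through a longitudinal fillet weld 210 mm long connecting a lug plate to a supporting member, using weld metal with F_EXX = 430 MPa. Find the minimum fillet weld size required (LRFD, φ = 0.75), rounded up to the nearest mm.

w = 5 mm

Total weld length L = 210 mm.
Required throat t_e = P_u / (φ × 0.6 F_EXX × L) = 124 / (0.75 × 0.6 × 430 × 210 × 10⁻³) = 3.052 mm.
Required leg w = t_e / 0.707 = 4.316 mm → use 5 mm.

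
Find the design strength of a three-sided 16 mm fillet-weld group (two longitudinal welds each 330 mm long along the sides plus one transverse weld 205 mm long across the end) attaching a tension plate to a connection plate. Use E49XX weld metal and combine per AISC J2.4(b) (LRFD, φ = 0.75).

φR_n ≈ 2170 kN

E49XX → F_EXX = 490 MPa.
t_e = 0.707 × 16 = 11.31 mm.
R_nwl = 0.6 × 490 × 11.31 × 660 × 10⁻³ = 2195 kN (longitudinal, 2 welds).
R_nwt = 0.6 × 490 × 11.31 × 205 × 10⁻³ = 681.8 kN (transverse, base value).
(i) R_nwl + R_nwt = 2877 kN; (ii) 0.85 R_nwl + 1.5 R_nwt = 2888 kN.
R_n = max = 2888 kN [governs: (ii)]; φR_n = 2166 kN.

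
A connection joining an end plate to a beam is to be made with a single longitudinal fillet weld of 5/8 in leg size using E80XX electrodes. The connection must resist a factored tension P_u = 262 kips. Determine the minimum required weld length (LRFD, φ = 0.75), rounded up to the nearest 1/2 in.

E80XX → F_EXX = 80 ksi.
Throat t_e = 0.707 × 0.625 = 0.4419 in.
φr_n = 0.75 × 0.6 × 80 × 0.4419 = 15.91 kips/in.
L_req = P_u / φr_n = 262 / 15.91 = 16.47 in total.
Round up → use L = 16.5 in.

L = 16.5 in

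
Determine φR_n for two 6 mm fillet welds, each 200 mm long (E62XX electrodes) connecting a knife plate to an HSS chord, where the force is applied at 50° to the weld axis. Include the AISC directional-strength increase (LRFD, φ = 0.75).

φR_n ≈ 632 kN

E62XX → F_EXX = 620 MPa.
t_e = 0.707 × 6 = 4.242 mm; A_we = 4.242 × 400 = 1697 mm².
Directional factor: 1.0 + 0.5 sin^1.5(50°) = 1.335.
F_nw = 0.6 × 620 × 1.335 = 496.7 MPa.
φR_n = 0.75 × 496.7 × 1697 × 10⁻³ = 632.1 kN.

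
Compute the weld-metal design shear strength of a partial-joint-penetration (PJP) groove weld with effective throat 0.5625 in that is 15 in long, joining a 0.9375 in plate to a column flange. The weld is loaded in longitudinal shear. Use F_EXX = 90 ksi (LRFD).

Effective throat (given) t_e = 0.5625 in.
A_we = 0.5625 × 15 = 8.438 in².
F_nw = 0.6 F_EXX = 54 ksi.
φR_n = 0.75 × 54 × 8.438 = 341.7 kips.

φR_n ≈ 342 kips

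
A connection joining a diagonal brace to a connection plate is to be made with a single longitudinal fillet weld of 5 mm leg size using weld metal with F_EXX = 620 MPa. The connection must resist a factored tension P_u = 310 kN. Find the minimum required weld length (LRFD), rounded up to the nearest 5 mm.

Throat t_e = 0.707 × 5 = 3.535 mm.
φr_n = 0.75 × 0.6 × 620 × 3.535 × 10⁻³ = 0.9863 kN/mm.
L_req = P_u / φr_n = 310 / 0.9863 = 314.3 mm total.
Round up → use L = 315 mm.

L = 315 mm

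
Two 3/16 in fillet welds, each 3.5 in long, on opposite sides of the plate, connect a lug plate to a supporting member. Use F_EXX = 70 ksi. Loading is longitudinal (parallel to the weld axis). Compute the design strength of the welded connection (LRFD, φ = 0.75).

Effective throat t_e = 0.707 × 0.1875 = 0.1326 in.
Total length L = 7 in; A_we = 0.1326 × 7 = 0.9279 in².
F_nw = 0.6 F_EXX = 0.6 × 70 = 42 ksi.
φR_n = 0.75 × 42 × 0.9279 = 29.23 kips.

φR_n ≈ 29.2 kips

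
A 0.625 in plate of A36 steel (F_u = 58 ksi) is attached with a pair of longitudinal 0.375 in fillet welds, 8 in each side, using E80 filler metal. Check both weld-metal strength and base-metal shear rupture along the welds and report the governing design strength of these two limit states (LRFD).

φR_n ≈ 153 kip (weld metal governs)

E80XX → F_EXX = 80 ksi.
t_e = 0.707 × 0.375 = 0.2651 in; L = 16 in.
Weld metal: φR_n = 0.75 × 0.6 × 80 × 0.2651 × 16 = 152.7 kip.
Base metal (shear rupture): φR_n = 0.75 × 0.6 × 58 × 0.625 × 16 = 261 kip.
Governing: weld metal.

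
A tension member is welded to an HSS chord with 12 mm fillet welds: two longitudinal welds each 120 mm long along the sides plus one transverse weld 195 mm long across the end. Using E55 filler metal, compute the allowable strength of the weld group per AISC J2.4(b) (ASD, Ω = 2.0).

R_n/Ω ≈ 695 kN

E55XX → F_EXX = 550 MPa.
t_e = 0.707 × 12 = 8.484 mm.
R_nwl = 0.6 × 550 × 8.484 × 240 × 10⁻³ = 671.9 kN (longitudinal, 2 welds).
R_nwt = 0.6 × 550 × 8.484 × 195 × 10⁻³ = 545.9 kN (transverse, base value).
(i) R_nwl + R_nwt = 1218 kN; (ii) 0.85 R_nwl + 1.5 R_nwt = 1390 kN.
R_n = max = 1390 kN [governs: (ii)]; R_n/Ω = 695 kN.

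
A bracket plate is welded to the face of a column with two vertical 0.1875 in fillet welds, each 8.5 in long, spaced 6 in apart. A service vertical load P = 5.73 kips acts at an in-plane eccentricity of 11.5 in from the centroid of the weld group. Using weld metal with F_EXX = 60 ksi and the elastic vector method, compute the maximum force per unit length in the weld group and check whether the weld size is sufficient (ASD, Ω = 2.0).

f_max ≈ 1.56 kip/in; adequate

Total weld length L_w = 17 in. Treat welds as unit-width lines.
Polar moment about centroid: J = 2[d³/12 + d(b/2)²] = 2[8.5³/12 + 8.5×3²] = 255.4 in³.
Direct shear f_v = P/L_w = 5.73 / 17 = 0.3371 kip/in (vertical).
Torsion M = P·e = 5.73 × 11.5 = 65.895 kip·in.
Critical point at (x, y) = (3, 4.25) from centroid. f_tx = M·y/J = 1.097 kip/in; f_ty = M·x/J = 0.7742 kip/in.
Resultant f_max = √[f_tx² + (f_v + f_ty)²] = √[1.097² + (0.3371 + 0.7742)²] = 1.561 kip/in.
Capacity per unit length: r_n/Ω = (1/2.0) × 0.6 × 60 × (0.707 × 0.1875) = 2.386 kip/in.
1.561 ≤ 2.386 → adequate.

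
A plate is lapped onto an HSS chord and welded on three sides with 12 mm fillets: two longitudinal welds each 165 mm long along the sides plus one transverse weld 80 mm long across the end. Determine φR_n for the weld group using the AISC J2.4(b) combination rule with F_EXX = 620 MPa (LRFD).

t_e = 0.707 × 12 = 8.484 mm.
R_nwl = 0.6 × 620 × 8.484 × 330 × 10⁻³ = 1041 kN (longitudinal, 2 welds).
R_nwt = 0.6 × 620 × 8.484 × 80 × 10⁻³ = 252.5 kN (transverse, base value).
(i) R_nwl + R_nwt = 1294 kN; (ii) 0.85 R_nwl + 1.5 R_nwt = 1264 kN.
R_n = max = 1294 kN [governs: (i)]; φR_n = 970.5 kN.

φR_n ≈ 970 kN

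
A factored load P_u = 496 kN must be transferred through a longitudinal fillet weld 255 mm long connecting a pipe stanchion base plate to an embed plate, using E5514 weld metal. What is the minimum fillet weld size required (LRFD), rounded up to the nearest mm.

E55XX → F_EXX = 550 MPa.
Total weld length L = 255 mm.
Required throat t_e = P_u / (φ × 0.6 F_EXX × L) = 496 / (0.75 × 0.6 × 550 × 255 × 10⁻³) = 7.859 mm.
Required leg w = t_e / 0.707 = 11.12 mm → use 12 mm.

w = 12 mm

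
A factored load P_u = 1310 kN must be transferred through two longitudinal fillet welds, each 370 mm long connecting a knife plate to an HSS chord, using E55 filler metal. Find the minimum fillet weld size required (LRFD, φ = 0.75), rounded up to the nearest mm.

w = 11 mm

E55XX → F_EXX = 550 MPa.
Total weld length L = 740 mm.
Required throat t_e = P_u / (φ × 0.6 F_EXX × L) = 1310 / (0.75 × 0.6 × 550 × 740 × 10⁻³) = 7.153 mm.
Required leg w = t_e / 0.707 = 10.12 mm → use 11 mm.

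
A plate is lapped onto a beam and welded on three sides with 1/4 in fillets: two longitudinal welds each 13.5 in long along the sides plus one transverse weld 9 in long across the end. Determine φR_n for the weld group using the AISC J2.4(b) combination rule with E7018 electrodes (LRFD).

φR_n ≈ 203 kip

E70XX → F_EXX = 70 ksi.
t_e = 0.707 × 0.25 = 0.1767 in.
R_nwl = 0.6 × 70 × 0.1767 × 27 = 200.4 kip (longitudinal, 2 welds).
R_nwt = 0.6 × 70 × 0.1767 × 9 = 66.81 kip (transverse, base value).
(i) R_nwl + R_nwt = 267.2 kip; (ii) 0.85 R_nwl + 1.5 R_nwt = 270.6 kip.
R_n = max = 270.6 kip [governs: (ii)]; φR_n = 202.9 kip.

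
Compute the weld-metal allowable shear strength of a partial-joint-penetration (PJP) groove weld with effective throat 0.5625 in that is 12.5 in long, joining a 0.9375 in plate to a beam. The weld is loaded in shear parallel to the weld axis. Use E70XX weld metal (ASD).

R_n/Ω ≈ 148 kips

E70XX → F_EXX = 70 ksi.
Effective throat (given) t_e = 0.5625 in.
A_we = 0.5625 × 12.5 = 7.031 in².
F_nw = 0.6 F_EXX = 42 ksi.
R_n/Ω = (42 × 7.031) / 2.0 = 147.7 kips.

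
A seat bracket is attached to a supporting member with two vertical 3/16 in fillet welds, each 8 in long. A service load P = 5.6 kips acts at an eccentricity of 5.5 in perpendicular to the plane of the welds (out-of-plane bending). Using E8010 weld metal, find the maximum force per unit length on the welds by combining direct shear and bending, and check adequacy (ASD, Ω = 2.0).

f_max ≈ 1.49 kip/in; adequate

E80XX → F_EXX = 80 ksi.
L_w = 2 × 8 = 16 in; section modulus (unit throat) S = 2 × L²/6 = 21.33 in².
Direct shear f_v = P/L_w = 5.6/16 = 0.35 kip/in.
Moment M = P × e = 5.6 × 5.5 = 30.8 kip·in; bending f_b = M/S = 1.444 kip/in.
f_max = √(f_v² + f_b²) = √(0.35² + 1.444²) = 1.486 kip/in.
r_n/Ω = (1/2.0) × 0.6 × 80 × (0.707 × 0.1875) = 3.181 kip/in → adequate.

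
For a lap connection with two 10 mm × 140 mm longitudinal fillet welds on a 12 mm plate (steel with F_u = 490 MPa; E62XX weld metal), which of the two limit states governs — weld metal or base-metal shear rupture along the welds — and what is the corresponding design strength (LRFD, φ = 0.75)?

φR_n ≈ 552 kN (weld metal governs)

E62XX → F_EXX = 620 MPa.
t_e = 0.707 × 10 = 7.07 mm; L = 280 mm.
Weld metal: φR_n = 0.75 × 0.6 × 620 × 7.07 × 280 × 10⁻³ = 552.3 kN.
Base metal (shear rupture): φR_n = 0.75 × 0.6 × 490 × 12 × 280 × 10⁻³ = 740.9 kN.
Governing: weld metal.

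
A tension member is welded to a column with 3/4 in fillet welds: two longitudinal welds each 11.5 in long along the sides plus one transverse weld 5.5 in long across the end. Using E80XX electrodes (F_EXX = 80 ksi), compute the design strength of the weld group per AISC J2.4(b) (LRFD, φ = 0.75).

t_e = 0.707 × 0.75 = 0.5302 in.
R_nwl = 0.6 × 80 × 0.5302 × 23 = 585.4 kip (longitudinal, 2 welds).
R_nwt = 0.6 × 80 × 0.5302 × 5.5 = 140 kip (transverse, base value).
(i) R_nwl + R_nwt = 725.4 kip; (ii) 0.85 R_nwl + 1.5 R_nwt = 707.6 kip.
R_n = max = 725.4 kip [governs: (i)]; φR_n = 544 kip.

φR_n ≈ 544 kip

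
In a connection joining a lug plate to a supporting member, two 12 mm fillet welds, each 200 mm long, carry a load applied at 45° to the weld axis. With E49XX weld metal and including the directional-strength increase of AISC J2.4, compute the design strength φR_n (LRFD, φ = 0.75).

φR_n ≈ 971 kN

E49XX → F_EXX = 490 MPa.
t_e = 0.707 × 12 = 8.484 mm; A_we = 8.484 × 400 = 3394 mm².
Directional factor: 1.0 + 0.5 sin^1.5(45°) = 1.297.
F_nw = 0.6 × 490 × 1.297 = 381.4 MPa.
φR_n = 0.75 × 381.4 × 3394 × 10⁻³ = 970.8 kN.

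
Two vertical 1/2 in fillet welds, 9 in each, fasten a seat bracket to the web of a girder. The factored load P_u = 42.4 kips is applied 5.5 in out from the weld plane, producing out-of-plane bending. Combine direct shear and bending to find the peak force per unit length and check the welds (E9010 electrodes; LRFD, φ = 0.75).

E90XX → F_EXX = 90 ksi.
L_w = 2 × 9 = 18 in; section modulus (unit throat) S = 2 × L²/6 = 27 in².
Direct shear f_v = P/L_w = 42.4/18 = 2.356 kip/in.
Moment M = P × e = 42.4 × 5.5 = 233.2 kip·in; bending f_b = M/S = 8.637 kip/in.
f_max = √(f_v² + f_b²) = √(2.356² + 8.637²) = 8.952 kip/in.
φr_n = 0.75 × 0.6 × 90 × (0.707 × 0.5) = 14.32 kip/in → adequate.

f_max ≈ 8.95 kip/in; adequate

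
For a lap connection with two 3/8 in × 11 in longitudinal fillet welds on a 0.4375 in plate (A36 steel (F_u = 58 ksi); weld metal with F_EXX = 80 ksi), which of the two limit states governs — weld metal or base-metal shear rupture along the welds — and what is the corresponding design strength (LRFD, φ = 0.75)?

t_e = 0.707 × 0.375 = 0.2651 in; L = 22 in.
Weld metal: φR_n = 0.75 × 0.6 × 80 × 0.2651 × 22 = 210 kip.
Base metal (shear rupture): φR_n = 0.75 × 0.6 × 58 × 0.4375 × 22 = 251.2 kip.
Governing: weld metal.

φR_n ≈ 210 kip (weld metal governs)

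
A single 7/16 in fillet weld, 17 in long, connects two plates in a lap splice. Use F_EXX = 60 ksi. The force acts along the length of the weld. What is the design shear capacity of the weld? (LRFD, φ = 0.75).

φR_n ≈ 142 kip

Effective throat t_e = 0.707 × 0.4375 = 0.3093 in.
Total length L = 17 in; A_we = 0.3093 × 17 = 5.258 in².
F_nw = 0.6 F_EXX = 0.6 × 60 = 36 ksi.
φR_n = 0.75 × 36 × 5.258 = 142 kip.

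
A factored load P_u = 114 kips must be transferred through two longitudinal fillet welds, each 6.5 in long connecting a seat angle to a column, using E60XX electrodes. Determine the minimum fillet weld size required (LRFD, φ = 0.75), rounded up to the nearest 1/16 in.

E60XX → F_EXX = 60 ksi.
Total weld length L = 13 in.
Required throat t_e = P_u / (φ × 0.6 F_EXX × L) = 114 / (0.75 × 0.6 × 60 × 13) = 0.3248 in.
Required leg w = t_e / 0.707 = 0.4594 in → use 1/2 in.

w = 1/2 in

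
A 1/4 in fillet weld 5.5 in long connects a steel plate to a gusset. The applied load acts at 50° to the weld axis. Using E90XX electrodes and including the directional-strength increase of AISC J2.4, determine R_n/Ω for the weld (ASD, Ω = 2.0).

R_n/Ω ≈ 35 kip

E90XX → F_EXX = 90 ksi.
t_e = 0.707 × 0.25 = 0.1767 in; A_we = 0.1767 × 5.5 = 0.9721 in².
Directional factor: 1.0 + 0.5 sin^1.5(50°) = 1.335.
F_nw = 0.6 × 90 × 1.335 = 72.1 ksi.
R_n/Ω = (72.1 × 0.9721) / 2.0 = 35.05 kip.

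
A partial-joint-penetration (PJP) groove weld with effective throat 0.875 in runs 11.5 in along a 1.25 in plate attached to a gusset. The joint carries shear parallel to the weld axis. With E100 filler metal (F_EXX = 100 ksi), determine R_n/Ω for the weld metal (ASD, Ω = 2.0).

Effective throat (given) t_e = 0.875 in.
A_we = 0.875 × 11.5 = 10.06 in².
F_nw = 0.6 F_EXX = 60 ksi.
R_n/Ω = (60 × 10.06) / 2.0 = 301.9 kips.

R_n/Ω ≈ 302 kips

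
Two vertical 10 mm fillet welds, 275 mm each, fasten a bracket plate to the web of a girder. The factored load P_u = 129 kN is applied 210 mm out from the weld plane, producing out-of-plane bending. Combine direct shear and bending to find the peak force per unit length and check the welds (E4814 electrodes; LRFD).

f_max ≈ 1100 N/mm; adequate

E48XX → F_EXX = 480 MPa.
L_w = 2 × 275 = 550 mm; section modulus (unit throat) S = 2 × L²/6 = 25210 mm².
Direct shear f_v = P/L_w = 129×10³/550 = 234.5 N/mm.
Moment M = P × e = 129×10³ × 210 = 27090000 N·mm; bending f_b = M/S = 1075 N/mm.
f_max = √(f_v² + f_b²) = √(234.5² + 1075²) = 1100 N/mm.
φr_n = 0.75 × 0.6 × 480 × (0.707 × 10) = 1527 N/mm → adequate.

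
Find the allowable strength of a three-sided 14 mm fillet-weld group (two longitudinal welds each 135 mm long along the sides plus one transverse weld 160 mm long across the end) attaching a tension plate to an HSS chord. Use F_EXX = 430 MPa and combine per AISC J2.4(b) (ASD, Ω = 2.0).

t_e = 0.707 × 14 = 9.898 mm.
R_nwl = 0.6 × 430 × 9.898 × 270 × 10⁻³ = 689.5 kN (longitudinal, 2 welds).
R_nwt = 0.6 × 430 × 9.898 × 160 × 10⁻³ = 408.6 kN (transverse, base value).
(i) R_nwl + R_nwt = 1098 kN; (ii) 0.85 R_nwl + 1.5 R_nwt = 1199 kN.
R_n = max = 1199 kN [governs: (ii)]; R_n/Ω = 599.5 kN.

R_n/Ω ≈ 599 kN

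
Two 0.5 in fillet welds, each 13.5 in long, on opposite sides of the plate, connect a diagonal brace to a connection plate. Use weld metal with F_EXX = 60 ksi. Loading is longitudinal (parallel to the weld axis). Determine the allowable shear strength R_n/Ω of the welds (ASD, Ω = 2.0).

R_n/Ω ≈ 172 kip

Effective throat t_e = 0.707 × 0.5 = 0.3535 in.
Total length L = 27 in; A_we = 0.3535 × 27 = 9.544 in².
F_nw = 0.6 F_EXX = 0.6 × 60 = 36 ksi.
R_n = 36 × 9.544 = 343.6 kip; R_n/Ω = 343.6/2.0 = 171.8 kip.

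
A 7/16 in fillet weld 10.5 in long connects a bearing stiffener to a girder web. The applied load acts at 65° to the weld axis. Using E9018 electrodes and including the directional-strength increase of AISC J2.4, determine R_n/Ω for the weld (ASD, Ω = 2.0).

E90XX → F_EXX = 90 ksi.
t_e = 0.707 × 0.4375 = 0.3093 in; A_we = 0.3093 × 10.5 = 3.248 in².
Directional factor: 1.0 + 0.5 sin^1.5(65°) = 1.431.
F_nw = 0.6 × 90 × 1.431 = 77.3 ksi.
R_n/Ω = (77.3 × 3.248) / 2.0 = 125.5 kips.

R_n/Ω ≈ 126 kips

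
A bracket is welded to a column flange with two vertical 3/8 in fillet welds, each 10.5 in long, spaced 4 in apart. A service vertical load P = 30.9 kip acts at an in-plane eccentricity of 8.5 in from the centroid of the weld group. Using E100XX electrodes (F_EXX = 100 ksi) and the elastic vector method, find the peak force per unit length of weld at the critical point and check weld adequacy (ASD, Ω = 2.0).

Total weld length L_w = 21 in. Treat welds as unit-width lines.
Polar moment about centroid: J = 2[d³/12 + d(b/2)²] = 2[10.5³/12 + 10.5×2²] = 276.9 in³.
Direct shear f_v = P/L_w = 30.9 / 21 = 1.471 kip/in (vertical).
Torsion M = P·e = 30.9 × 8.5 = 262.65 kip·in.
Critical point at (x, y) = (2, 5.25) from centroid. f_tx = M·y/J = 4.979 kip/in; f_ty = M·x/J = 1.897 kip/in.
Resultant f_max = √[f_tx² + (f_v + f_ty)²] = √[4.979² + (1.471 + 1.897)²] = 6.011 kip/in.
Capacity per unit length: r_n/Ω = (1/2.0) × 0.6 × 100 × (0.707 × 0.375) = 7.954 kip/in.
6.011 ≤ 7.954 → adequate.

f_max ≈ 6.01 kip/in; adequate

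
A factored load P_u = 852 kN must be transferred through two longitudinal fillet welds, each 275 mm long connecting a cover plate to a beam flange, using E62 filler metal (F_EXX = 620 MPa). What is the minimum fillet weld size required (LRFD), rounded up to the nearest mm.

w = 8 mm

Total weld length L = 550 mm.
Required throat t_e = P_u / (φ × 0.6 F_EXX × L) = 852 / (0.75 × 0.6 × 620 × 550 × 10⁻³) = 5.552 mm.
Required leg w = t_e / 0.707 = 7.853 mm → use 8 mm.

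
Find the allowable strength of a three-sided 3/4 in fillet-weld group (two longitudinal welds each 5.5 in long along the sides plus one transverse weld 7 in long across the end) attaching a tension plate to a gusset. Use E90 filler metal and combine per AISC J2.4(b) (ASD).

R_n/Ω ≈ 284 kips

E90XX → F_EXX = 90 ksi.
t_e = 0.707 × 0.75 = 0.5302 in.
R_nwl = 0.6 × 90 × 0.5302 × 11 = 315 kips (longitudinal, 2 welds).
R_nwt = 0.6 × 90 × 0.5302 × 7 = 200.4 kips (transverse, base value).
(i) R_nwl + R_nwt = 515.4 kips; (ii) 0.85 R_nwl + 1.5 R_nwt = 568.4 kips.
R_n = max = 568.4 kips [governs: (ii)]; R_n/Ω = 284.2 kips.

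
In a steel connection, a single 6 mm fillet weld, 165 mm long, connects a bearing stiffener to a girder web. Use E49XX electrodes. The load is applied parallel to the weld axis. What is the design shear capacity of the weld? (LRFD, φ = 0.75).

φR_n ≈ 154 kN

E49XX → F_EXX = 490 MPa.
Effective throat t_e = 0.707 × 6 = 4.242 mm.
Total length L = 165 mm; A_we = 4.242 × 165 = 699.9 mm².
F_nw = 0.6 F_EXX = 0.6 × 490 = 294 MPa.
φR_n = 0.75 × 294 × 699.9 × 10⁻³ = 154.3 kN.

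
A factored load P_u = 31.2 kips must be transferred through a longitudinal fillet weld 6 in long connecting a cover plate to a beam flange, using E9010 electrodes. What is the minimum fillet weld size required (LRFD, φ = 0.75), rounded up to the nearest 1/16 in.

E90XX → F_EXX = 90 ksi.
Total weld length L = 6 in.
Required throat t_e = P_u / (φ × 0.6 F_EXX × L) = 31.2 / (0.75 × 0.6 × 90 × 6) = 0.1284 in.
Required leg w = t_e / 0.707 = 0.1816 in → use 3/16 in.

w = 3/16 in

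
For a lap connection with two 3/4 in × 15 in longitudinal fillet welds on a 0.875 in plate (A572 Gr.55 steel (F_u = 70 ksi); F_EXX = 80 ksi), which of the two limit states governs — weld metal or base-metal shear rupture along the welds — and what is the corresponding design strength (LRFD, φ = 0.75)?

t_e = 0.707 × 0.75 = 0.5302 in; L = 30 in.
Weld metal: φR_n = 0.75 × 0.6 × 80 × 0.5302 × 30 = 572.7 kip.
Base metal (shear rupture): φR_n = 0.75 × 0.6 × 70 × 0.875 × 30 = 826.9 kip.
Governing: weld metal.

φR_n ≈ 573 kip (weld metal governs)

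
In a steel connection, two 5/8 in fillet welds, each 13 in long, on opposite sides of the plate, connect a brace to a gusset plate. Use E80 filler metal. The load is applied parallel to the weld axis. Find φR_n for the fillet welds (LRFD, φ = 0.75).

E80XX → F_EXX = 80 ksi.
Effective throat t_e = 0.707 × 0.625 = 0.4419 in.
Total length L = 26 in; A_we = 0.4419 × 26 = 11.49 in².
F_nw = 0.6 F_EXX = 0.6 × 80 = 48 ksi.
φR_n = 0.75 × 48 × 11.49 = 413.6 kips.

φR_n ≈ 414 kips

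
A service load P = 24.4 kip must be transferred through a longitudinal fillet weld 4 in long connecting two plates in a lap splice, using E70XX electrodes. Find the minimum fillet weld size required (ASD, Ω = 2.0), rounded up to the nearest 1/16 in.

w = 7/16 in

E70XX → F_EXX = 70 ksi.
Total weld length L = 4 in.
Required throat t_e = P × Ω / (0.6 F_EXX × L) = 24.4 × 2.0 / (0.6 × 70 × 4) = 0.2905 in.
Required leg w = t_e / 0.707 = 0.4109 in → use 7/16 in.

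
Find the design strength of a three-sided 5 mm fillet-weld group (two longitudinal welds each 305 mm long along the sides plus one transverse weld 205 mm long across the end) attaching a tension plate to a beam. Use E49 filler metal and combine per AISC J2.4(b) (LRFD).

E49XX → F_EXX = 490 MPa.
t_e = 0.707 × 5 = 3.535 mm.
R_nwl = 0.6 × 490 × 3.535 × 610 × 10⁻³ = 634 kN (longitudinal, 2 welds).
R_nwt = 0.6 × 490 × 3.535 × 205 × 10⁻³ = 213.1 kN (transverse, base value).
(i) R_nwl + R_nwt = 847 kN; (ii) 0.85 R_nwl + 1.5 R_nwt = 858.5 kN.
R_n = max = 858.5 kN [governs: (ii)]; φR_n = 643.8 kN.

φR_n ≈ 644 kN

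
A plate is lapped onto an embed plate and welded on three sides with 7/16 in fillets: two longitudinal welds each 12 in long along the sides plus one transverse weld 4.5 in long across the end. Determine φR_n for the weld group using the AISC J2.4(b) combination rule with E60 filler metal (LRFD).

E60XX → F_EXX = 60 ksi.
t_e = 0.707 × 0.4375 = 0.3093 in.
R_nwl = 0.6 × 60 × 0.3093 × 24 = 267.2 kip (longitudinal, 2 welds).
R_nwt = 0.6 × 60 × 0.3093 × 4.5 = 50.11 kip (transverse, base value).
(i) R_nwl + R_nwt = 317.4 kip; (ii) 0.85 R_nwl + 1.5 R_nwt = 302.3 kip.
R_n = max = 317.4 kip [governs: (i)]; φR_n = 238 kip.

φR_n ≈ 238 kip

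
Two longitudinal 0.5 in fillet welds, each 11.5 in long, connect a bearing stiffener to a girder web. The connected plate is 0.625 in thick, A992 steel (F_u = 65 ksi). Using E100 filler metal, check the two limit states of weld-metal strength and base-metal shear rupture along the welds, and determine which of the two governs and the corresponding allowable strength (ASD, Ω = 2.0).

E100XX → F_EXX = 100 ksi.
t_e = 0.707 × 0.5 = 0.3535 in; L = 23 in.
Weld metal: R_n/Ω = (1/2.0) × 0.6 × 100 × 0.3535 × 23 = 243.9 kip.
Base metal (shear rupture): R_n/Ω = (1/2.0) × 0.6 × 65 × 0.625 × 23 = 280.3 kip.
Governing: weld metal.

R_n/Ω ≈ 244 kip (weld metal governs)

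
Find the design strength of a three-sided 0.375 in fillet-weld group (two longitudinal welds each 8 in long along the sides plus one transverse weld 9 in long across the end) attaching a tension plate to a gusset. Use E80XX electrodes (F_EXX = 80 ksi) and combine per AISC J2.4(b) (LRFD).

φR_n ≈ 259 kips

t_e = 0.707 × 0.375 = 0.2651 in.
R_nwl = 0.6 × 80 × 0.2651 × 16 = 203.6 kips (longitudinal, 2 welds).
R_nwt = 0.6 × 80 × 0.2651 × 9 = 114.5 kips (transverse, base value).
(i) R_nwl + R_nwt = 318.1 kips; (ii) 0.85 R_nwl + 1.5 R_nwt = 344.9 kips.
R_n = max = 344.9 kips [governs: (ii)]; φR_n = 258.7 kips.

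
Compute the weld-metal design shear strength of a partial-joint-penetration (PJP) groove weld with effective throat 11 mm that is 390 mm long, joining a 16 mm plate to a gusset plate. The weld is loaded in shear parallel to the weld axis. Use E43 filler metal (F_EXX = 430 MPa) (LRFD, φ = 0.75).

φR_n ≈ 830 kN

Effective throat (given) t_e = 11 mm.
A_we = 11 × 390 = 4290 mm².
F_nw = 0.6 F_EXX = 258 MPa.
φR_n = 0.75 × 258 × 4290 × 10⁻³ = 830.1 kN.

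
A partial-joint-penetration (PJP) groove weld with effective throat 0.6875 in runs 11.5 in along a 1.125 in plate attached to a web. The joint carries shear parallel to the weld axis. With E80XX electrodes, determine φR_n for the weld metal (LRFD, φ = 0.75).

φR_n ≈ 285 kips

E80XX → F_EXX = 80 ksi.
Effective throat (given) t_e = 0.6875 in.
A_we = 0.6875 × 11.5 = 7.906 in².
F_nw = 0.6 F_EXX = 48 ksi.
φR_n = 0.75 × 48 × 7.906 = 284.6 kips.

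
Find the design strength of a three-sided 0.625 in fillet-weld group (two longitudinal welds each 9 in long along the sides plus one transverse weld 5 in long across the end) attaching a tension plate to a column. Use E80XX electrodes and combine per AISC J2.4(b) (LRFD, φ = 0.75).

φR_n ≈ 366 kips

E80XX → F_EXX = 80 ksi.
t_e = 0.707 × 0.625 = 0.4419 in.
R_nwl = 0.6 × 80 × 0.4419 × 18 = 381.8 kips (longitudinal, 2 welds).
R_nwt = 0.6 × 80 × 0.4419 × 5 = 106 kips (transverse, base value).
(i) R_nwl + R_nwt = 487.8 kips; (ii) 0.85 R_nwl + 1.5 R_nwt = 483.6 kips.
R_n = max = 487.8 kips [governs: (i)]; φR_n = 365.9 kips.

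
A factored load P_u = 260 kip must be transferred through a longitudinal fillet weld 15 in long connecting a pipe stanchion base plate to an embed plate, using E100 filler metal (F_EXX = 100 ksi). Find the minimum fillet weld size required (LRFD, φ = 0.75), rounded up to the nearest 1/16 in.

Total weld length L = 15 in.
Required throat t_e = P_u / (φ × 0.6 F_EXX × L) = 260 / (0.75 × 0.6 × 100 × 15) = 0.3852 in.
Required leg w = t_e / 0.707 = 0.5448 in → use 9/16 in.

w = 9/16 in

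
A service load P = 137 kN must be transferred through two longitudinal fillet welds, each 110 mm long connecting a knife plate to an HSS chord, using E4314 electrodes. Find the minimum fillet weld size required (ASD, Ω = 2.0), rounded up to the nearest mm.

w = 7 mm

E43XX → F_EXX = 430 MPa.
Total weld length L = 220 mm.
Required throat t_e = P × Ω / (0.6 F_EXX × L) = 137 × 2.0 / (0.6 × 430 × 220 × 10⁻³) = 4.827 mm.
Required leg w = t_e / 0.707 = 6.828 mm → use 7 mm.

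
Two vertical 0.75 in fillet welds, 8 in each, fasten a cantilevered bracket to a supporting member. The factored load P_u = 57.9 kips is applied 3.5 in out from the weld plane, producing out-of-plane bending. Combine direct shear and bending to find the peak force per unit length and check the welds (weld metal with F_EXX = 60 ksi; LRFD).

L_w = 2 × 8 = 16 in; section modulus (unit throat) S = 2 × L²/6 = 21.33 in².
Direct shear f_v = P/L_w = 57.9/16 = 3.619 kip/in.
Moment M = P × e = 57.9 × 3.5 = 202.65 kip·in; bending f_b = M/S = 9.499 kip/in.
f_max = √(f_v² + f_b²) = √(3.619² + 9.499²) = 10.17 kip/in.
φr_n = 0.75 × 0.6 × 60 × (0.707 × 0.75) = 14.32 kip/in → adequate.

f_max ≈ 10.2 kip/in; adequate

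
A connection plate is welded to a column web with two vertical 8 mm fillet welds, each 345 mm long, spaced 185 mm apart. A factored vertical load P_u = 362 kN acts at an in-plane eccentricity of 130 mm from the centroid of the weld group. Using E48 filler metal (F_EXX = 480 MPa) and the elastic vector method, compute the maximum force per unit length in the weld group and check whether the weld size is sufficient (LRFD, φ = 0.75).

f_max ≈ 1080 N/mm; adequate

Total weld length L_w = 690 mm. Treat welds as unit-width lines.
Polar moment about centroid: J = 2[d³/12 + d(b/2)²] = 2[345³/12 + 345×92.5²] = 12750000 mm³.
Direct shear f_v = P/L_w = 362×10³ / 690 = 524.6 N/mm (vertical).
Torsion M = P·e = 362×10³ × 130 = 47060000 N·mm.
Critical point at (x, y) = (92.5, 172.5) from centroid. f_tx = M·y/J = 636.8 N/mm; f_ty = M·x/J = 341.5 N/mm.
Resultant f_max = √[f_tx² + (f_v + f_ty)²] = √[636.8² + (524.6 + 341.5)²] = 1075 N/mm.
Capacity per unit length: φr_n = 0.75 × 0.6 × 480 × (0.707 × 8) = 1222 N/mm.
1075 ≤ 1222 → adequate.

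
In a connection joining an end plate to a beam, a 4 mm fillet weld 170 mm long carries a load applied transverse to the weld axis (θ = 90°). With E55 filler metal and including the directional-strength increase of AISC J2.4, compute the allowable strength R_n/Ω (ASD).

E55XX → F_EXX = 550 MPa.
t_e = 0.707 × 4 = 2.828 mm; A_we = 2.828 × 170 = 480.8 mm².
Directional factor: 1.0 + 0.5 sin^1.5(90°) = 1.5.
F_nw = 0.6 × 550 × 1.5 = 495 MPa.
R_n/Ω = (495 × 480.8) / 2.0 × 10⁻³ = 119 kN.

R_n/Ω ≈ 119 kN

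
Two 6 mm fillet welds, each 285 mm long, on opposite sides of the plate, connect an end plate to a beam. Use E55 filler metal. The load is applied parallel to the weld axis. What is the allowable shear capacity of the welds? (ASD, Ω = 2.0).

E55XX → F_EXX = 550 MPa.
Effective throat t_e = 0.707 × 6 = 4.242 mm.
Total length L = 570 mm; A_we = 4.242 × 570 = 2418 mm².
F_nw = 0.6 F_EXX = 0.6 × 550 = 330 MPa.
R_n = 330 × 2418 × 10⁻³ = 797.9 kN; R_n/Ω = 797.9/2.0 = 399 kN.

R_n/Ω ≈ 399 kN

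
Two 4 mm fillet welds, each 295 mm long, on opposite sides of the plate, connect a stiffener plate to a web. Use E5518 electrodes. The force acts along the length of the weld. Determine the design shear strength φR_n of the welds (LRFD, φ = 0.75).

E55XX → F_EXX = 550 MPa.
Effective throat t_e = 0.707 × 4 = 2.828 mm.
Total length L = 590 mm; A_we = 2.828 × 590 = 1669 mm².
F_nw = 0.6 F_EXX = 0.6 × 550 = 330 MPa.
φR_n = 0.75 × 330 × 1669 × 10⁻³ = 413 kN.

φR_n ≈ 413 kN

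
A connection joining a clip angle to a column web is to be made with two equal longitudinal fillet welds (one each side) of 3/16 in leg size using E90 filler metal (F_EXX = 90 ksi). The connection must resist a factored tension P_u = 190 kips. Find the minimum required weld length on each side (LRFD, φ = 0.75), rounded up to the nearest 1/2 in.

Throat t_e = 0.707 × 0.1875 = 0.1326 in.
φr_n = 0.75 × 0.6 × 90 × 0.1326 = 5.369 kips/in.
L_req = P_u / φr_n = 190 / 5.369 = 35.39 in total.
Per side: 35.39 / 2 = 17.69 in.
Round up → use L = 18 in on each side.

L = 18 in on each side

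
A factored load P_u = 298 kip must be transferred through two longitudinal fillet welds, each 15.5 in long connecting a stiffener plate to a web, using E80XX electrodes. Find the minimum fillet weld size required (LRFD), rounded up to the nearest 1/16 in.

E80XX → F_EXX = 80 ksi.
Total weld length L = 31 in.
Required throat t_e = P_u / (φ × 0.6 F_EXX × L) = 298 / (0.75 × 0.6 × 80 × 31) = 0.267 in.
Required leg w = t_e / 0.707 = 0.3777 in → use 7/16 in.

w = 7/16 in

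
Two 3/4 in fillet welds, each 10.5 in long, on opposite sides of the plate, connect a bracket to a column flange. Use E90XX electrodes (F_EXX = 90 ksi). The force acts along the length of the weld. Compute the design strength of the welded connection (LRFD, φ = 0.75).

φR_n ≈ 451 kip

Effective throat t_e = 0.707 × 0.75 = 0.5302 in.
Total length L = 21 in; A_we = 0.5302 × 21 = 11.14 in².
F_nw = 0.6 F_EXX = 0.6 × 90 = 54 ksi.
φR_n = 0.75 × 54 × 11.14 = 451 kip.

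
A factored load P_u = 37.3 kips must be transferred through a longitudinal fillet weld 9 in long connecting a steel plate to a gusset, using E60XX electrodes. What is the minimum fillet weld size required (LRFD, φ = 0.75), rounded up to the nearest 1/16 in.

E60XX → F_EXX = 60 ksi.
Total weld length L = 9 in.
Required throat t_e = P_u / (φ × 0.6 F_EXX × L) = 37.3 / (0.75 × 0.6 × 60 × 9) = 0.1535 in.
Required leg w = t_e / 0.707 = 0.2171 in → use 1/4 in.

w = 1/4 in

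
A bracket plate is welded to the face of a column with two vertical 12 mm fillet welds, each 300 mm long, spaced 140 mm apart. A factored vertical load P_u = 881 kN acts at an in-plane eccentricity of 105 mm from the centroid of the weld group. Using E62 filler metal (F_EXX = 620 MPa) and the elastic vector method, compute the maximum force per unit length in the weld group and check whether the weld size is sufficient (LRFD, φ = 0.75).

f_max ≈ 2990 N/mm; NOT adequate

Total weld length L_w = 600 mm. Treat welds as unit-width lines.
Polar moment about centroid: J = 2[d³/12 + d(b/2)²] = 2[300³/12 + 300×70²] = 7440000 mm³.
Direct shear f_v = P/L_w = 881×10³ / 600 = 1468 N/mm (vertical).
Torsion M = P·e = 881×10³ × 105 = 92505000 N·mm.
Critical point at (x, y) = (70, 150) from centroid. f_tx = M·y/J = 1865 N/mm; f_ty = M·x/J = 870.3 N/mm.
Resultant f_max = √[f_tx² + (f_v + f_ty)²] = √[1865² + (1468 + 870.3)²] = 2991 N/mm.
Capacity per unit length: φr_n = 0.75 × 0.6 × 620 × (0.707 × 12) = 2367 N/mm.
2991 > 2367 → NOT adequate.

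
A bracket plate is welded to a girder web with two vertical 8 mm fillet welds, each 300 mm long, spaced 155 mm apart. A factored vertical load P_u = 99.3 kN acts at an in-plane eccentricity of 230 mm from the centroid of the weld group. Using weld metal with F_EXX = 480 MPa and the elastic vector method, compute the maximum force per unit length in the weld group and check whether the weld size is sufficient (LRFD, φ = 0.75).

Total weld length L_w = 600 mm. Treat welds as unit-width lines.
Polar moment about centroid: J = 2[d³/12 + d(b/2)²] = 2[300³/12 + 300×77.5²] = 8104000 mm³.
Direct shear f_v = P/L_w = 99.3×10³ / 600 = 165.5 N/mm (vertical).
Torsion M = P·e = 99.3×10³ × 230 = 22839000 N·mm.
Critical point at (x, y) = (77.5, 150) from centroid. f_tx = M·y/J = 422.7 N/mm; f_ty = M·x/J = 218.4 N/mm.
Resultant f_max = √[f_tx² + (f_v + f_ty)²] = √[422.7² + (165.5 + 218.4)²] = 571.1 N/mm.
Capacity per unit length: φr_n = 0.75 × 0.6 × 480 × (0.707 × 8) = 1222 N/mm.
571.1 ≤ 1222 → adequate.

f_max ≈ 571 N/mm; adequate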